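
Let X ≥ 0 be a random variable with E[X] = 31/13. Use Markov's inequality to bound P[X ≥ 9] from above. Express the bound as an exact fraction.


μ = E[X] = 31/13, a = 9.
Markov: P[X ≥ 9] ≤ μ/a = (31/13)/9 = 31/117.
Numerically: ≈ 0.264957.
(Since a = 9 > μ = 2.384615, the bound 31/117 is < 1 and informative.)

P[X ≥ 9] ≤ 31/117 ≈ 0.264957.


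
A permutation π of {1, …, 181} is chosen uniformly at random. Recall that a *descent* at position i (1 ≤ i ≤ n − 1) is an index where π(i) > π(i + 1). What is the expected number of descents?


Write X = Σ X_I over i = 1, …, 180, with X_I the indicator of one descent.
There are 180 indicators.
For each fixed i, the pair (π(i), π(i+1)) is a uniformly random ordered pair of distinct values from {1, …, 181}; by symmetry P[π(i) > π(i+1)] = 1/2.
By linearity: E[X] = 180 · (1/2) = (181 − 1) · (1/2) = 90 ≈ 90.00000.

E[X] = 90 = 90.00000.


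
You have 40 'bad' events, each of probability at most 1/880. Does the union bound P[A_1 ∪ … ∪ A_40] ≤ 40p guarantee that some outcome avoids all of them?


Union bound: P[∪_{i=1}^{40} A_i] ≤ Σ_i P[A_i] ≤ 40·p = 40·(1/880) = 1/22.
Numerically: 1/22 ≈ 0.045455.
Is 1/22 < 1? YES.
Since P[∪ A_i] ≤ 1/22 < 1, the complement has P[∩ A_i^c] ≥ 1 − 1/22 = 21/22 > 0, so some outcome avoids every A_i.

40·p = 1/22 ≈ 0.045455; existence CERTIFIED by the union bound.


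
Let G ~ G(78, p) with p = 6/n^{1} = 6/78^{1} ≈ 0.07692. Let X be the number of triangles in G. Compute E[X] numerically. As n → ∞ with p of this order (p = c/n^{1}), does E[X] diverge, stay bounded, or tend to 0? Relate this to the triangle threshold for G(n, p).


Number of potential triangles: C(78, 3) = 76076.
Each occurs with probability p³ ≈ (0.07692)³ ≈ 4.551661e-04.
By linearity: E[X] = C(78, 3)·p³ ≈ 76076 · 4.551661e-04 ≈ 34.6272.
Here α = 1, so p = 6/n is exactly at the triangle threshold p ~ 1/n. Asymptotically E[X] → c³/6 = 6³/6 = 36 ≈ 36.0000, a bounded constant. In this regime the triangle count is asymptotically Poisson(c³/6).

E[X] ≈ 34.6272; in regime p = Θ(1/n^{1}) E[X] stays bounded (at the triangle threshold p ~ 1/n).


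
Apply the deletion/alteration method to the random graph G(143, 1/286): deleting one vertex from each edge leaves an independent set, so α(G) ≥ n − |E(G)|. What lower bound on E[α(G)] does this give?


E[|E(G)|] = C(143, 2)·p = 10153 · (1/286) = 71/2.
E[α(G)] ≥ n − E[|E(G)|] = 143 − 71/2 = 215/2.
Numerically: ≈ 107.50000.
(This is only a lower bound; the true E[α(G)] may be larger.)

E[α(G)] ≥ 215/2 ≈ 107.50000.


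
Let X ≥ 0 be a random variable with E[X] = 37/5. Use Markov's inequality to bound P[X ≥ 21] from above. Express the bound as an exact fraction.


μ = E[X] = 37/5, a = 21.
Markov: P[X ≥ 21] ≤ μ/a = (37/5)/21 = 37/105.
Numerically: ≈ 0.35238.
(Since a = 21 > μ = 7.40000, the bound 37/105 is < 1 and informative.)

P[X ≥ 21] ≤ 37/105 ≈ 0.35238.


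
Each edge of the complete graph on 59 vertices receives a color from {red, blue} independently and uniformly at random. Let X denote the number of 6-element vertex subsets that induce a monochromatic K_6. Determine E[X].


Let X = Σ_S X_S over the C(59, 6) = 45057474 subsets S of size 6, where X_S = 1 if the K_6 on S is monochromatic.
For a fixed S, the K_6 on S has C(6, 2) = 15 edges. P[all 15 edges red] = (1/2)^15, and likewise for blue, so P[monochromatic] = 2·(1/2)^15 = 2^{1 − 15} = 1/16384.
By linearity of expectation: E[X] = C(59, 6) · 2^{1 − 15} = 45057474 · 1/16384 = 22528737/8192.
Numerically: E[X] ≈ 2750.0900.

E[X] = C(59,6)·2^(1−C(6,2)) = 22528737/8192 ≈ 2750.0900.


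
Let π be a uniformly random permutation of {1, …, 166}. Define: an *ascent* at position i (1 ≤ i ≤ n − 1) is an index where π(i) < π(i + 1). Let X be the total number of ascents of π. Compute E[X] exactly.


Write X = Σ X_I over i = 1, …, 165, with X_I the indicator of one ascent.
There are 165 indicators.
For each fixed i, the pair (π(i), π(i+1)) is a uniformly random ordered pair of distinct values from {1, …, 166}; by symmetry P[π(i) < π(i+1)] = 1/2.
By linearity: E[X] = 165 · (1/2) = (166 − 1) · (1/2) = 165/2 ≈ 82.500.

E[X] = 165/2 = 82.500.


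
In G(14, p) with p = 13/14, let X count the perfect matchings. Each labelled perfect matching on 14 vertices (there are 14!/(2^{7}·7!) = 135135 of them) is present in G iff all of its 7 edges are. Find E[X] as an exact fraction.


K_14 has 14!/(2^{7}·7!) = 135135 labelled perfect matchings.
For each such perfect matching H, let X_H = 1 if all 7 edges of H are present in G. Then P[X_H = 1] = p^{7} = (13/14)^{7} = 62748517/105413504.
Summing the indicators: E[X] = Σ_H E[X_H] = 135135 · p^{7} = 135135 · 62748517/105413504 = 1211360120685/15059072.
Numerically: E[X] ≈ 80441.

E[X] = 135135 · (13/14)^{7} = 1211360120685/15059072 ≈ 80441.


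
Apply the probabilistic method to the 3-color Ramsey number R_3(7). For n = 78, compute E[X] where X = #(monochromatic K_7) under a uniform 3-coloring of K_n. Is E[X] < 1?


E[X] = C(78, 7) · 3^{1 − 21} = 2641902120 · 3^{−20} = 2641902120/3486784401.
As a reduced fraction: E[X] = 293544680/387420489 ≈ 0.758.
Is E[X] < 1? YES.
Since E[X] < 1, there exists a 3-coloring of K_{78} with no monochromatic K_7; hence R_3(7) > 78.

E[X] = 293544680/387420489 ≈ 0.758; E[X] < 1, so R_3(7) > 78.


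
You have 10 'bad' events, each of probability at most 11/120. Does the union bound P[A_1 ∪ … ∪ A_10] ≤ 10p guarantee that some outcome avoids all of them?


Union bound: P[∪_{i=1}^{10} A_i] ≤ Σ_i P[A_i] ≤ 10·p = 10·(11/120) = 11/12.
Numerically: 11/12 ≈ 0.916667.
Is 11/12 < 1? YES.
Since P[∪ A_i] ≤ 11/12 < 1, the complement has P[∩ A_i^c] ≥ 1 − 11/12 = 1/12 > 0, so some outcome avoids every A_i.

10·p = 11/12 ≈ 0.916667; existence CERTIFIED by the union bound.


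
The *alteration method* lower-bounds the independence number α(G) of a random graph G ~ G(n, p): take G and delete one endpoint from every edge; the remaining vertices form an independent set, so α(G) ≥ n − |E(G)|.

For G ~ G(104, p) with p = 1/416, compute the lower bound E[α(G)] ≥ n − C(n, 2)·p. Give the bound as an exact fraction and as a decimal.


E[|E(G)|] = C(104, 2)·p = 5356 · (1/416) = 103/8.
E[α(G)] ≥ n − E[|E(G)|] = 104 − 103/8 = 729/8.
Numerically: ≈ 91.125.
(This is only a lower bound; the true E[α(G)] may be larger.)

E[α(G)] ≥ 729/8 ≈ 91.125.


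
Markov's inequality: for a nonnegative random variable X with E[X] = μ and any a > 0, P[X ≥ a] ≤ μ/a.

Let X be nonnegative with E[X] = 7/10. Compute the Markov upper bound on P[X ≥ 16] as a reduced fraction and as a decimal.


μ = E[X] = 7/10, a = 16.
Markov: P[X ≥ 16] ≤ μ/a = (7/10)/16 = 7/160.
Numerically: ≈ 0.043750.
(Since a = 16 > μ = 0.700000, the bound 7/160 is < 1 and informative.)

P[X ≥ 16] ≤ 7/160 ≈ 0.043750.


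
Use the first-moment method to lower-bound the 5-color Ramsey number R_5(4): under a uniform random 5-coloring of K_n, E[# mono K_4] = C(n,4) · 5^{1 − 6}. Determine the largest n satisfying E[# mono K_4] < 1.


We need C(n, 4) · 5^{1 − 6} < 1, i.e. C(n, 4) < 5^{6 − 1} = 3125.
Check values of n near the boundary:
  n = 16: C(16, 4) = 1820; 1820 < 3125? YES
  n = 17: C(17, 4) = 2380; 2380 < 3125? YES
  n = 18: C(18, 4) = 3060; 3060 < 3125? YES
  n = 19: C(19, 4) = 3876; 3876 < 3125? NO
  n = 20: C(20, 4) = 4845; 4845 < 3125? NO
  n = 21: C(21, 4) = 5985; 5985 < 3125? NO
The largest n with C(n, 4) < 3125 is n = 18 (where E[X] = 612/625 ≈ 0.979). Hence R_5(4) > 18, i.e. R_5(4) ≥ 19.

Largest n = 18; hence R_5(4) > 18.


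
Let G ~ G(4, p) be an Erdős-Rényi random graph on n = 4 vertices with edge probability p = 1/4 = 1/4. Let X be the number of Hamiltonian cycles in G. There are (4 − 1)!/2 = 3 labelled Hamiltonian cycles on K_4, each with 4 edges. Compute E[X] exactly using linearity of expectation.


K_4 has (4 − 1)!/2 = 3 labelled Hamiltonian cycles.
For each such Hamiltonian cycle H, let X_H = 1 if all 4 edges of H are present in G. Then P[X_H = 1] = p^{4} = (1/4)^{4} = 1/256.
By linearity of expectation: E[X] = Σ_H E[X_H] = 3 · p^{4} = 3 · 1/256 = 3/256.
Numerically: E[X] ≈ 0.0117188.

E[X] = 3 · (1/4)^{4} = 3/256 ≈ 0.0117188.


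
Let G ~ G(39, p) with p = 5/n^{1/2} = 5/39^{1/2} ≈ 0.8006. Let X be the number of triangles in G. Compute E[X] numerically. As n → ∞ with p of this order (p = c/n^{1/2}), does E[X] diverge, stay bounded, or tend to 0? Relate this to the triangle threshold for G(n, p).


Number of potential triangles: C(39, 3) = 9139.
Each occurs with probability p³ ≈ (0.8006)³ ≈ 5.132313e-01.
By linearity: E[X] = C(39, 3)·p³ ≈ 9139 · 5.132313e-01 ≈ 4690.4205.
Since α = 1/2 < 1, p = c/n^{1/2} ≫ 1/n is above the triangle threshold p ~ 1/n. Asymptotically E[X] ~ (c³/6)·n^{3(1−α)} = (5³/6)·n^{1.5} → ∞; triangles are abundant w.h.p.

E[X] ≈ 4690.4205; in regime p = Θ(1/n^{1/2}) E[X] diverges (above the triangle threshold p ~ 1/n).


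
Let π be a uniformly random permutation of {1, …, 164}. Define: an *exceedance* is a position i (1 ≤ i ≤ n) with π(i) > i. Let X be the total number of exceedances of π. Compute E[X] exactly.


Write X = Σ_{i=1}^{164} X_i, where X_i = 1_{π(i) > i}.
For each fixed i, π(i) is uniform over {1, …, 164} (marginal of a uniform permutation), so P[π(i) > i] = (n − i)/n. Summing: Σ_{i=1}^{164} (n − i)/n = (0 + 1 + … + 163)/164 = 164(164 − 1)/(2·164) = (164 − 1)/2.
Hence E[X] = Σ_{i=1}^{164} (164 − i)/164 = 163/2 ≈ 81.500000.

E[X] = 163/2 = 81.500000.


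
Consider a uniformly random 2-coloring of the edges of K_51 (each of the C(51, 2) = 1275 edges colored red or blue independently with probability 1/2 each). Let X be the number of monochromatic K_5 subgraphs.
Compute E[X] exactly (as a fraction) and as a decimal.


Let X = Σ_S X_S over the C(51, 5) = 2349060 subsets S of size 5, where X_S = 1 if the K_5 on S is monochromatic.
For a fixed S, the K_5 on S has C(5, 2) = 10 edges. P[all 10 edges red] = (1/2)^10, and likewise for blue, so P[monochromatic] = 2·(1/2)^10 = 2^{1 − 10} = 1/512.
By linearity of expectation: E[X] = C(51, 5) · 2^{1 − 10} = 2349060 · 1/512 = 587265/128.
Numerically: E[X] ≈ 4588.008.

E[X] = C(51,5)·2^(1−C(5,2)) = 587265/128 ≈ 4588.008.


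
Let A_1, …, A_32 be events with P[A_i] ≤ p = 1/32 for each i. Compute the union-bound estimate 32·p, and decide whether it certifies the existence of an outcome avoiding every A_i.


Union bound: P[∪_{i=1}^{32} A_i] ≤ Σ_i P[A_i] ≤ 32·p = 32·(1/32) = 1.
Numerically: 1 ≈ 1.0000.
Is 1 < 1? NO.
Since the bound 1 is ≥ 1, the union bound is uninformative here; it does NOT by itself certify existence.

32·p = 1 ≈ 1.0000; existence NOT certified by the union bound.


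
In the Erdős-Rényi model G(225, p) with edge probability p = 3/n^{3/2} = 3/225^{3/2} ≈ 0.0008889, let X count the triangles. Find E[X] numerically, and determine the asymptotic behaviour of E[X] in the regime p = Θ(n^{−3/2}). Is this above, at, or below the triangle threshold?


Number of potential triangles: C(225, 3) = 1873200.
Each occurs with probability p³ ≈ (0.0008889)³ ≈ 7.023320e-10.
By linearity: E[X] = C(225, 3)·p³ ≈ 1873200 · 7.023320e-10 ≈ 0.0013.
Since α = 3/2 > 1, p = c/n^{3/2} = o(1/n) is below the triangle threshold p ~ 1/n. Asymptotically E[X] ~ (c³/6)·n^{3(1−α)} = (3³/6)·n^{-1.5} → 0, so by Markov's inequality G has no triangles w.h.p.

E[X] ≈ 0.0013; in regime p = Θ(1/n^{3/2}) E[X] tends to 0 (below the triangle threshold p ~ 1/n).


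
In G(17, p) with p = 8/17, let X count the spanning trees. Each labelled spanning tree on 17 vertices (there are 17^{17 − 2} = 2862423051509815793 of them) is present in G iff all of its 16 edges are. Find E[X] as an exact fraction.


K_17 has 17^{17 − 2} = 2862423051509815793 labelled spanning trees.
For each such spanning tree H, let X_H = 1 if all 16 edges of H are present in G. Then P[X_H = 1] = p^{16} = (8/17)^{16} = 281474976710656/48661191875666868481.
By linearity of expectation: E[X] = Σ_H E[X_H] = 2862423051509815793 · p^{16} = 2862423051509815793 · 281474976710656/48661191875666868481 = 281474976710656/17.
Numerically: E[X] ≈ 1.65574e+13.

E[X] = 2862423051509815793 · (8/17)^{16} = 281474976710656/17 ≈ 1.65574e+13.


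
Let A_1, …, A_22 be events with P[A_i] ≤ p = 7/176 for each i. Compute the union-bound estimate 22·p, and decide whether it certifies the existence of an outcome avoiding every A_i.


Union bound: P[∪_{i=1}^{22} A_i] ≤ Σ_i P[A_i] ≤ 22·p = 22·(7/176) = 7/8.
Numerically: 7/8 ≈ 0.875000.
Is 7/8 < 1? YES.
Since P[∪ A_i] ≤ 7/8 < 1, the complement has P[∩ A_i^c] ≥ 1 − 7/8 = 1/8 > 0, so some outcome avoids every A_i.

22·p = 7/8 ≈ 0.875000; existence CERTIFIED by the union bound.


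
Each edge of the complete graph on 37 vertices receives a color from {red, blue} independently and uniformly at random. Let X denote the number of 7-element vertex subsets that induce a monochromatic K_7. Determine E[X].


Let X = Σ_S X_S over the C(37, 7) = 10295472 subsets S of size 7, where X_S = 1 if the K_7 on S is monochromatic.
For a fixed S, the K_7 on S has C(7, 2) = 21 edges. P[all 21 edges red] = (1/2)^21, and likewise for blue, so P[monochromatic] = 2·(1/2)^21 = 2^{1 − 21} = 1/1048576.
By linearity of expectation: E[X] = C(37, 7) · 2^{1 − 21} = 10295472 · 1/1048576 = 643467/65536.
Numerically: E[X] ≈ 9.819.

E[X] = C(37,7)·2^(1−C(7,2)) = 643467/65536 ≈ 9.819.


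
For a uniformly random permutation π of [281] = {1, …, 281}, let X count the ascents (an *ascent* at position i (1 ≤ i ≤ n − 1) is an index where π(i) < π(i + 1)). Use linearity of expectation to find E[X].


Write X = Σ X_I over i = 1, …, 280, with X_I the indicator of one ascent.
There are 280 indicators.
For each fixed i, the pair (π(i), π(i+1)) is a uniformly random ordered pair of distinct values from {1, …, 281}; by symmetry P[π(i) < π(i+1)] = 1/2.
By linearity: E[X] = 280 · (1/2) = (281 − 1) · (1/2) = 140 ≈ 140.000000.

E[X] = 140 = 140.000000.


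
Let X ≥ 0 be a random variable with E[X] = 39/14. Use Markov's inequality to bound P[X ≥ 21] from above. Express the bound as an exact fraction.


μ = E[X] = 39/14, a = 21.
Markov: P[X ≥ 21] ≤ μ/a = (39/14)/21 = 13/98.
Numerically: ≈ 0.13265.
(Since a = 21 > μ = 2.78571, the bound 13/98 is < 1 and informative.)

P[X ≥ 21] ≤ 13/98 ≈ 0.13265.


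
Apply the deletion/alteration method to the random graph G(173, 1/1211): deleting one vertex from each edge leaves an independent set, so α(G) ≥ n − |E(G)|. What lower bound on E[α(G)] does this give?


E[|E(G)|] = C(173, 2)·p = 14878 · (1/1211) = 86/7.
E[α(G)] ≥ n − E[|E(G)|] = 173 − 86/7 = 1125/7.
Numerically: ≈ 160.7143.
(This is only a lower bound; the true E[α(G)] may be larger.)

E[α(G)] ≥ 1125/7 ≈ 160.7143.


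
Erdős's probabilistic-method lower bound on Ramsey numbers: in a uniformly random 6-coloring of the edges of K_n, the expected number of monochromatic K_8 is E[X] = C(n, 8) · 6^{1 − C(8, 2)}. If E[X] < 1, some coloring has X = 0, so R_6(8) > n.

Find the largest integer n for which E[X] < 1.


We need C(n, 8) · 6^{1 − 28} < 1, i.e. C(n, 8) < 6^{28 − 1} = 1023490369077469249536.
Check values of n near the boundary:
  n = 1591: C(1591, 8) = 1000427749141189953870; 1000427749141189953870 < 1023490369077469249536? YES
  n = 1592: C(1592, 8) = 1005480414540892933435; 1005480414540892933435 < 1023490369077469249536? YES
  n = 1593: C(1593, 8) = 1010555394551193970323; 1010555394551193970323 < 1023490369077469249536? YES
  n = 1594: C(1594, 8) = 1015652773590544255167; 1015652773590544255167 < 1023490369077469249536? YES
  n = 1595: C(1595, 8) = 1020772636343363633895; 1020772636343363633895 < 1023490369077469249536? YES
  n = 1596: C(1596, 8) = 1025915067760710553965; 1025915067760710553965 < 1023490369077469249536? NO
  n = 1597: C(1597, 8) = 1031080153060953275445; 1031080153060953275445 < 1023490369077469249536? NO
The largest n with C(n, 8) < 1023490369077469249536 is n = 1595 (where E[X] = 113419181815929292655/113721152119718805504 ≈ 0.9973446). Hence R_6(8) > 1595, i.e. R_6(8) ≥ 1596.

Largest n = 1595; hence R_6(8) > 1595.


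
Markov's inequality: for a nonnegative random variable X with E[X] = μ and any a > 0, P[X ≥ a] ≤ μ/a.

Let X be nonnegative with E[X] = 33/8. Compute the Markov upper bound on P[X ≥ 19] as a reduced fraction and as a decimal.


μ = E[X] = 33/8, a = 19.
Markov: P[X ≥ 19] ≤ μ/a = (33/8)/19 = 33/152.
Numerically: ≈ 0.21711.
(Since a = 19 > μ = 4.12500, the bound 33/152 is < 1 and informative.)

P[X ≥ 19] ≤ 33/152 ≈ 0.21711.


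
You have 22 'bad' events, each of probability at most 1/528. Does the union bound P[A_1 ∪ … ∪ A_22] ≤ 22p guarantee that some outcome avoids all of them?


Union bound: P[∪_{i=1}^{22} A_i] ≤ Σ_i P[A_i] ≤ 22·p = 22·(1/528) = 1/24.
Numerically: 1/24 ≈ 0.0417.
Is 1/24 < 1? YES.
Since P[∪ A_i] ≤ 1/24 < 1, the complement has P[∩ A_i^c] ≥ 1 − 1/24 = 23/24 > 0, so some outcome avoids every A_i.

22·p = 1/24 ≈ 0.0417; existence CERTIFIED by the union bound.


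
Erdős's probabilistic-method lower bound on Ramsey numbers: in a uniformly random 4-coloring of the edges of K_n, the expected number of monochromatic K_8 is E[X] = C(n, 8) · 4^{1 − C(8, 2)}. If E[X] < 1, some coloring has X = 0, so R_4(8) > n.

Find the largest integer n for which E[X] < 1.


We need C(n, 8) · 4^{1 − 28} < 1, i.e. C(n, 8) < 4^{28 − 1} = 18014398509481984.
Check values of n near the boundary:
  n = 403: C(403, 8) = 16090020602228430; 16090020602228430 < 18014398509481984? YES
  n = 404: C(404, 8) = 16415071523485570; 16415071523485570 < 18014398509481984? YES
  n = 405: C(405, 8) = 16745853821188050; 16745853821188050 < 18014398509481984? YES
  n = 406: C(406, 8) = 17082453897995850; 17082453897995850 < 18014398509481984? YES
  n = 407: C(407, 8) = 17424959239309050; 17424959239309050 < 18014398509481984? YES
  n = 408: C(408, 8) = 17773458424095231; 17773458424095231 < 18014398509481984? YES
  n = 409: C(409, 8) = 18128041135797879; 18128041135797879 < 18014398509481984? NO
  n = 410: C(410, 8) = 18488798173326195; 18488798173326195 < 18014398509481984? NO
  n = 411: C(411, 8) = 18855821462126715; 18855821462126715 < 18014398509481984? NO
The largest n with C(n, 8) < 18014398509481984 is n = 408 (where E[X] = 17773458424095231/18014398509481984 ≈ 0.98663). Hence R_4(8) > 408, i.e. R_4(8) ≥ 409.

Largest n = 408; hence R_4(8) > 408.


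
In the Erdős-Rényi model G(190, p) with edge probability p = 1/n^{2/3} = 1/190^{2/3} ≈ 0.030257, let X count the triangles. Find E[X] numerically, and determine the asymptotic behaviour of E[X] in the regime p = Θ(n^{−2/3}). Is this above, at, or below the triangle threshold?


Number of potential triangles: C(190, 3) = 1125180.
Each occurs with probability p³ ≈ (0.030257)³ ≈ 2.7700831e-05.
By linearity: E[X] = C(190, 3)·p³ ≈ 1125180 · 2.7700831e-05 ≈ 31.16842.
Since α = 2/3 < 1, p = c/n^{2/3} ≫ 1/n is above the triangle threshold p ~ 1/n. Asymptotically E[X] ~ (c³/6)·n^{3(1−α)} = (1³/6)·n^{1} → ∞; triangles are abundant w.h.p.

E[X] ≈ 31.16842; in regime p = Θ(1/n^{2/3}) E[X] diverges (above the triangle threshold p ~ 1/n).


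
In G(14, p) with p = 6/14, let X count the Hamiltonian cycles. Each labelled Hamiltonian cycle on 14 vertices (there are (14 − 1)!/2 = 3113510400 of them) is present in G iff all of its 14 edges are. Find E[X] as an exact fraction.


K_14 has (14 − 1)!/2 = 3113510400 labelled Hamiltonian cycles.
For each such Hamiltonian cycle H, let X_H = 1 if all 14 edges of H are present in G. Then P[X_H = 1] = p^{14} = (3/7)^{14} = 4782969/678223072849.
By linearity: E[X] = Σ_H E[X_H] = 3113510400 · p^{14} = 3113510400 · 4782969/678223072849 = 2127403389196800/96889010407.
Numerically: E[X] ≈ 2.2e+04.

E[X] = 3113510400 · (3/7)^{14} = 2127403389196800/96889010407 ≈ 2.2e+04.


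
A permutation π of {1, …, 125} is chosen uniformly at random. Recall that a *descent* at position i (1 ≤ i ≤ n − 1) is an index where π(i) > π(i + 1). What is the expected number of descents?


Write X = Σ X_I over i = 1, …, 124, with X_I the indicator of one descent.
There are 124 indicators.
For each fixed i, the pair (π(i), π(i+1)) is a uniformly random ordered pair of distinct values from {1, …, 125}; by symmetry P[π(i) > π(i+1)] = 1/2.
By linearity: E[X] = 124 · (1/2) = (125 − 1) · (1/2) = 62 ≈ 62.0000.

E[X] = 62 = 62.0000.


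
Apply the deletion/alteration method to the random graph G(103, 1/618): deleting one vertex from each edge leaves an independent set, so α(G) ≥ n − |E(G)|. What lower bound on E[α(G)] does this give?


E[|E(G)|] = C(103, 2)·p = 5253 · (1/618) = 17/2.
E[α(G)] ≥ n − E[|E(G)|] = 103 − 17/2 = 189/2.
Numerically: ≈ 94.50000.
(This is only a lower bound; the true E[α(G)] may be larger.)

E[α(G)] ≥ 189/2 ≈ 94.50000.


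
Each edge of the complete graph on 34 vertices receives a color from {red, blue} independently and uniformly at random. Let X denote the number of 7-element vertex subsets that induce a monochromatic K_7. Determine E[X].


Let X = Σ_S X_S over the C(34, 7) = 5379616 subsets S of size 7, where X_S = 1 if the K_7 on S is monochromatic.
For a fixed S, the K_7 on S has C(7, 2) = 21 edges. P[all 21 edges red] = (1/2)^21, and likewise for blue, so P[monochromatic] = 2·(1/2)^21 = 2^{1 − 21} = 1/1048576.
By linearity of expectation: E[X] = C(34, 7) · 2^{1 − 21} = 5379616 · 1/1048576 = 168113/32768.
Numerically: E[X] ≈ 5.130.

E[X] = C(34,7)·2^(1−C(7,2)) = 168113/32768 ≈ 5.130.


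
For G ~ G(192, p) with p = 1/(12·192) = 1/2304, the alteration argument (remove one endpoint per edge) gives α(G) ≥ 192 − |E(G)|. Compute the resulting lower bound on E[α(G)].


E[|E(G)|] = C(192, 2)·p = 18336 · (1/2304) = 191/24.
E[α(G)] ≥ n − E[|E(G)|] = 192 − 191/24 = 4417/24.
Numerically: ≈ 184.04167.
(This is only a lower bound; the true E[α(G)] may be larger.)

E[α(G)] ≥ 4417/24 ≈ 184.04167.


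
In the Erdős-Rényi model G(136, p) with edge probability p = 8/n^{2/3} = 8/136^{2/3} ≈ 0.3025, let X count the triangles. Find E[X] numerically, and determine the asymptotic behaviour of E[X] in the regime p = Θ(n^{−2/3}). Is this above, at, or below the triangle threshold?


Number of potential triangles: C(136, 3) = 410040.
Each occurs with probability p³ ≈ (0.3025)³ ≈ 2.768166e-02.
By linearity: E[X] = C(136, 3)·p³ ≈ 410040 · 2.768166e-02 ≈ 11350.5882.
Since α = 2/3 < 1, p = c/n^{2/3} ≫ 1/n is above the triangle threshold p ~ 1/n. Asymptotically E[X] ~ (c³/6)·n^{3(1−α)} = (8³/6)·n^{1} → ∞; triangles are abundant w.h.p.

E[X] ≈ 11350.5882; in regime p = Θ(1/n^{2/3}) E[X] diverges (above the triangle threshold p ~ 1/n).


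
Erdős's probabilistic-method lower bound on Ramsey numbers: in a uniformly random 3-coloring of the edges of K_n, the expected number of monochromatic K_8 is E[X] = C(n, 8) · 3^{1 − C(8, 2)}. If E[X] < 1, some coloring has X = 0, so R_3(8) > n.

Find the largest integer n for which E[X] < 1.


We need C(n, 8) · 3^{1 − 28} < 1, i.e. C(n, 8) < 3^{28 − 1} = 7625597484987.
Check values of n near the boundary:
  n = 153: C(153, 8) = 6183023199255; 6183023199255 < 7625597484987? YES
  n = 154: C(154, 8) = 6521818990995; 6521818990995 < 7625597484987? YES
  n = 155: C(155, 8) = 6876747915675; 6876747915675 < 7625597484987? YES
  n = 156: C(156, 8) = 7248464019225; 7248464019225 < 7625597484987? YES
  n = 157: C(157, 8) = 7637643295425; 7637643295425 < 7625597484987? NO
  n = 158: C(158, 8) = 8044984271181; 8044984271181 < 7625597484987? NO
The largest n with C(n, 8) < 7625597484987 is n = 156 (where E[X] = 805384891025/847288609443 ≈ 0.95054). Hence R_3(8) > 156, i.e. R_3(8) ≥ 157.

Largest n = 156; hence R_3(8) > 156.


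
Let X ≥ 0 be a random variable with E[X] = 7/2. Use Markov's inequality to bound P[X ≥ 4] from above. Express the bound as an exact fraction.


μ = E[X] = 7/2, a = 4.
Markov: P[X ≥ 4] ≤ μ/a = (7/2)/4 = 7/8.
Numerically: ≈ 0.87500.
(Since a = 4 > μ = 3.50000, the bound 7/8 is < 1 and informative.)

P[X ≥ 4] ≤ 7/8 ≈ 0.87500.


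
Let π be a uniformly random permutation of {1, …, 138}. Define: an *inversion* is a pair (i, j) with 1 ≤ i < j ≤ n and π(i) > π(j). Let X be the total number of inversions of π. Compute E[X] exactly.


Write X = Σ X_I over the C(138, 2) = 9453 pairs i < j, with X_I the indicator of one inversion.
There are 9453 indicators.
For each fixed pair i < j, the values π(i) and π(j) are two distinct elements of {1, …, 138} in uniformly random order; by symmetry P[π(i) > π(j)] = 1/2.
By linearity: E[X] = 9453 · (1/2) = C(138, 2) · (1/2) = 9453/2 = 9453/2 ≈ 4726.500000.

E[X] = 9453/2 = 4726.500000.


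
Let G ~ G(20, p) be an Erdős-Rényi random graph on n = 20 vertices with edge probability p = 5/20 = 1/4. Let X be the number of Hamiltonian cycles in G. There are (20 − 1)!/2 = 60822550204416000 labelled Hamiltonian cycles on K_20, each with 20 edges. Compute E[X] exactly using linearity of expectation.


K_20 has (20 − 1)!/2 = 60822550204416000 labelled Hamiltonian cycles.
For each such Hamiltonian cycle H, let X_H = 1 if all 20 edges of H are present in G. Then P[X_H = 1] = p^{20} = (1/4)^{20} = 1/1099511627776.
Summing the indicators: E[X] = Σ_H E[X_H] = 60822550204416000 · p^{20} = 60822550204416000 · 1/1099511627776 = 1856156927625/33554432.
Numerically: E[X] ≈ 5.532e+04.

E[X] = 60822550204416000 · (1/4)^{20} = 1856156927625/33554432 ≈ 5.532e+04.


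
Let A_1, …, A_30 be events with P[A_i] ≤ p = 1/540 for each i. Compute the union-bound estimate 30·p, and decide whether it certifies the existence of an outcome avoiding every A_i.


Union bound: P[∪_{i=1}^{30} A_i] ≤ Σ_i P[A_i] ≤ 30·p = 30·(1/540) = 1/18.
Numerically: 1/18 ≈ 0.056.
Is 1/18 < 1? YES.
Since P[∪ A_i] ≤ 1/18 < 1, the complement has P[∩ A_i^c] ≥ 1 − 1/18 = 17/18 > 0, so some outcome avoids every A_i.

30·p = 1/18 ≈ 0.056; existence CERTIFIED by the union bound.


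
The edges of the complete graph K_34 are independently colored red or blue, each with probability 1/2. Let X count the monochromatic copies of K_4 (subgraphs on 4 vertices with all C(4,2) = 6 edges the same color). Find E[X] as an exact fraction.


Let X = Σ_S X_S over the C(34, 4) = 46376 subsets S of size 4, where X_S = 1 if the K_4 on S is monochromatic.
For a fixed S, the K_4 on S has C(4, 2) = 6 edges. P[all 6 edges red] = (1/2)^6, and likewise for blue, so P[monochromatic] = 2·(1/2)^6 = 2^{1 − 6} = 1/32.
Summing: E[X] = C(34, 4) · 2^{1 − 6} = 46376 · 1/32 = 5797/4.
Numerically: E[X] ≈ 1449.2500.

E[X] = C(34,4)·2^(1−C(4,2)) = 5797/4 ≈ 1449.2500.


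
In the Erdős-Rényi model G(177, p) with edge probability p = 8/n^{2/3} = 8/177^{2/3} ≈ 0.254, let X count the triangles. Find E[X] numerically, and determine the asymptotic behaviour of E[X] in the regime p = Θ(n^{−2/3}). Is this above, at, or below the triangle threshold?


Number of potential triangles: C(177, 3) = 908600.
Each occurs with probability p³ ≈ (0.254)³ ≈ 1.63427e-02.
By linearity: E[X] = C(177, 3)·p³ ≈ 908600 · 1.63427e-02 ≈ 14848.964.
Since α = 2/3 < 1, p = c/n^{2/3} ≫ 1/n is above the triangle threshold p ~ 1/n. Asymptotically E[X] ~ (c³/6)·n^{3(1−α)} = (8³/6)·n^{1} → ∞; triangles are abundant w.h.p.

E[X] ≈ 14848.964; in regime p = Θ(1/n^{2/3}) E[X] diverges (above the triangle threshold p ~ 1/n).


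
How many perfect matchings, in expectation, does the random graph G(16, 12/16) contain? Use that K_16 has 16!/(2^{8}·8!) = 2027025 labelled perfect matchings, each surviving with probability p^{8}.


K_16 has 16!/(2^{8}·8!) = 2027025 labelled perfect matchings.
For each such perfect matching H, let X_H = 1 if all 8 edges of H are present in G. Then P[X_H = 1] = p^{8} = (3/4)^{8} = 6561/65536.
By linearity: E[X] = Σ_H E[X_H] = 2027025 · p^{8} = 2027025 · 6561/65536 = 13299311025/65536.
Numerically: E[X] ≈ 2.03e+05.

E[X] = 2027025 · (3/4)^{8} = 13299311025/65536 ≈ 2.03e+05.


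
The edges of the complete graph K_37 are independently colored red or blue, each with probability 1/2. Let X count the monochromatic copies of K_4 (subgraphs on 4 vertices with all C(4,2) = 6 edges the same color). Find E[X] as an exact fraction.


Let X = Σ_S X_S over the C(37, 4) = 66045 subsets S of size 4, where X_S = 1 if the K_4 on S is monochromatic.
For a fixed S, the K_4 on S has C(4, 2) = 6 edges. P[all 6 edges red] = (1/2)^6, and likewise for blue, so P[monochromatic] = 2·(1/2)^6 = 2^{1 − 6} = 1/32.
By linearity of expectation: E[X] = C(37, 4) · 2^{1 − 6} = 66045 · 1/32 = 66045/32.
Numerically: E[X] ≈ 2063.9062.

E[X] = C(37,4)·2^(1−C(4,2)) = 66045/32 ≈ 2063.9062.


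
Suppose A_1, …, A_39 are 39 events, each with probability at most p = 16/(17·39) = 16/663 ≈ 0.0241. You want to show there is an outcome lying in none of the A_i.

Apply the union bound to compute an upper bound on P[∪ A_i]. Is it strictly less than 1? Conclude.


Union bound: P[∪_{i=1}^{39} A_i] ≤ Σ_i P[A_i] ≤ 39·p = 39·(16/663) = 16/17.
Numerically: 16/17 ≈ 0.9412.
Is 16/17 < 1? YES.
Since P[∪ A_i] ≤ 16/17 < 1, the complement has P[∩ A_i^c] ≥ 1 − 16/17 = 1/17 > 0, so some outcome avoids every A_i.

39·p = 16/17 ≈ 0.9412; existence CERTIFIED by the union bound.


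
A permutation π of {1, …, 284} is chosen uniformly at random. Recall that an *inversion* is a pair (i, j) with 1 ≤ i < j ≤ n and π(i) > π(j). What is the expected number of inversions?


Write X = Σ X_I over the C(284, 2) = 40186 pairs i < j, with X_I the indicator of one inversion.
There are 40186 indicators.
For each fixed pair i < j, the values π(i) and π(j) are two distinct elements of {1, …, 284} in uniformly random order; by symmetry P[π(i) > π(j)] = 1/2.
By linearity: E[X] = 40186 · (1/2) = C(284, 2) · (1/2) = 40186/2 = 20093 ≈ 20093.00000.

E[X] = 20093 = 20093.00000.


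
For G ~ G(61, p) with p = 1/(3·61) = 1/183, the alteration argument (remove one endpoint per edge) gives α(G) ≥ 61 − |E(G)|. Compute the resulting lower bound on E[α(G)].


E[|E(G)|] = C(61, 2)·p = 1830 · (1/183) = 10.
E[α(G)] ≥ n − E[|E(G)|] = 61 − 10 = 51.
Numerically: ≈ 51.0000.
(This is only a lower bound; the true E[α(G)] may be larger.)

E[α(G)] ≥ 51 ≈ 51.0000.


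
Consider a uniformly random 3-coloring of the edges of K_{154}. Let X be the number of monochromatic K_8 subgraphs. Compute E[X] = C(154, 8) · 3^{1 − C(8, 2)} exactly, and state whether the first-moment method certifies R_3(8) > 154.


E[X] = C(154, 8) · 3^{1 − 28} = 6521818990995 · 3^{−27} = 6521818990995/7625597484987.
As a reduced fraction: E[X] = 724646554555/847288609443 ≈ 0.8552535.
Is E[X] < 1? YES.
Since E[X] < 1, there exists a 3-coloring of K_{154} with no monochromatic K_8; hence R_3(8) > 154.

E[X] = 724646554555/847288609443 ≈ 0.8552535; E[X] < 1, so R_3(8) > 154.


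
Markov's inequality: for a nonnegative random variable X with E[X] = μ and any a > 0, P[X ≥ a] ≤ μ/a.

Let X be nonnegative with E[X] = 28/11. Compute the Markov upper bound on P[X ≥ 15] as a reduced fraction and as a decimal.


μ = E[X] = 28/11, a = 15.
Markov: P[X ≥ 15] ≤ μ/a = (28/11)/15 = 28/165.
Numerically: ≈ 0.170.
(Since a = 15 > μ = 2.545, the bound 28/165 is < 1 and informative.)

P[X ≥ 15] ≤ 28/165 ≈ 0.170.


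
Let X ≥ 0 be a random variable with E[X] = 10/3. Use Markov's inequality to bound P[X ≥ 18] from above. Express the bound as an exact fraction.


μ = E[X] = 10/3, a = 18.
Markov: P[X ≥ 18] ≤ μ/a = (10/3)/18 = 5/27.
Numerically: ≈ 0.1852.
(Since a = 18 > μ = 3.3333, the bound 5/27 is < 1 and informative.)

P[X ≥ 18] ≤ 5/27 ≈ 0.1852.


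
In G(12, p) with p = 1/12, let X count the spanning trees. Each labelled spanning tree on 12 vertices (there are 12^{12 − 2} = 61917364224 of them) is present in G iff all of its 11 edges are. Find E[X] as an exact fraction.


K_12 has 12^{12 − 2} = 61917364224 labelled spanning trees.
For each such spanning tree H, let X_H = 1 if all 11 edges of H are present in G. Then P[X_H = 1] = p^{11} = (1/12)^{11} = 1/743008370688.
By linearity of expectation: E[X] = Σ_H E[X_H] = 61917364224 · p^{11} = 61917364224 · 1/743008370688 = 1/12.
Numerically: E[X] ≈ 0.08333.

E[X] = 61917364224 · (1/12)^{11} = 1/12 ≈ 0.08333.


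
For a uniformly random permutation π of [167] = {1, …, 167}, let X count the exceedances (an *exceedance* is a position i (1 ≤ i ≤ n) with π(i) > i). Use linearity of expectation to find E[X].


Write X = Σ_{i=1}^{167} X_i, where X_i = 1_{π(i) > i}.
For each fixed i, π(i) is uniform over {1, …, 167} (marginal of a uniform permutation), so P[π(i) > i] = (n − i)/n. Summing: Σ_{i=1}^{167} (n − i)/n = (0 + 1 + … + 166)/167 = 167(167 − 1)/(2·167) = (167 − 1)/2.
Hence E[X] = Σ_{i=1}^{167} (167 − i)/167 = 83 ≈ 83.000.

E[X] = 83 = 83.000.


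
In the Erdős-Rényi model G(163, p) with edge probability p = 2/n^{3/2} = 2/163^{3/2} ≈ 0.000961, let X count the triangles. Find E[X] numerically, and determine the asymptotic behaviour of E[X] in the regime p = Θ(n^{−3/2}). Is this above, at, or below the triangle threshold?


Number of potential triangles: C(163, 3) = 708561.
Each occurs with probability p³ ≈ (0.000961)³ ≈ 8.87658e-10.
By linearity: E[X] = C(163, 3)·p³ ≈ 708561 · 8.87658e-10 ≈ 0.001.
Since α = 3/2 > 1, p = c/n^{3/2} = o(1/n) is below the triangle threshold p ~ 1/n. Asymptotically E[X] ~ (c³/6)·n^{3(1−α)} = (2³/6)·n^{-1.5} → 0, so by Markov's inequality G has no triangles w.h.p.

E[X] ≈ 0.001; in regime p = Θ(1/n^{3/2}) E[X] tends to 0 (below the triangle threshold p ~ 1/n).


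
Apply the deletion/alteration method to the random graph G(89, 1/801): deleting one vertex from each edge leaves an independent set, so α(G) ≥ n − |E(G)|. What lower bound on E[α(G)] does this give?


E[|E(G)|] = C(89, 2)·p = 3916 · (1/801) = 44/9.
E[α(G)] ≥ n − E[|E(G)|] = 89 − 44/9 = 757/9.
Numerically: ≈ 84.11111.
(This is only a lower bound; the true E[α(G)] may be larger.)

E[α(G)] ≥ 757/9 ≈ 84.11111.


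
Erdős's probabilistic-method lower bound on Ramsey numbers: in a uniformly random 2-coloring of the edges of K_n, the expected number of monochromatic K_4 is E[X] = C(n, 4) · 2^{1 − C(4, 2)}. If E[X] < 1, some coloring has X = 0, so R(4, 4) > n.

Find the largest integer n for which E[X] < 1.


We need C(n, 4) · 2^{1 − 6} < 1, i.e. C(n, 4) < 2^{6 − 1} = 32.
Check values of n near the boundary:
  n = 4: C(4, 4) = 1; 1 < 32? YES
  n = 5: C(5, 4) = 5; 5 < 32? YES
  n = 6: C(6, 4) = 15; 15 < 32? YES
  n = 7: C(7, 4) = 35; 35 < 32? NO
  n = 8: C(8, 4) = 70; 70 < 32? NO
  n = 9: C(9, 4) = 126; 126 < 32? NO
The largest n with C(n, 4) < 32 is n = 6 (where E[X] = 15/32 ≈ 0.4688). Hence R(4, 4) > 6, i.e. R(4, 4) ≥ 7.

Largest n = 6; hence R(4, 4) > 6.


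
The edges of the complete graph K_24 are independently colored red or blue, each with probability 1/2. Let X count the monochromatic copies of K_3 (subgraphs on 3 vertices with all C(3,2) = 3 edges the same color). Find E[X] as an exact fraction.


Let X = Σ_S X_S over the C(24, 3) = 2024 subsets S of size 3, where X_S = 1 if the K_3 on S is monochromatic.
For a fixed S, the K_3 on S has C(3, 2) = 3 edges. P[all 3 edges red] = (1/2)^3, and likewise for blue, so P[monochromatic] = 2·(1/2)^3 = 2^{1 − 3} = 1/4.
By linearity of expectation: E[X] = C(24, 3) · 2^{1 − 3} = 2024 · 1/4 = 506.
Numerically: E[X] ≈ 506.000000.

E[X] = C(24,3)·2^(1−C(3,2)) = 506 ≈ 506.000000.


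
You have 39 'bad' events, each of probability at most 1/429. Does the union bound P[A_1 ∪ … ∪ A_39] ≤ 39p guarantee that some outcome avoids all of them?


Union bound: P[∪_{i=1}^{39} A_i] ≤ Σ_i P[A_i] ≤ 39·p = 39·(1/429) = 1/11.
Numerically: 1/11 ≈ 0.090909.
Is 1/11 < 1? YES.
Since P[∪ A_i] ≤ 1/11 < 1, the complement has P[∩ A_i^c] ≥ 1 − 1/11 = 10/11 > 0, so some outcome avoids every A_i.

39·p = 1/11 ≈ 0.090909; existence CERTIFIED by the union bound.


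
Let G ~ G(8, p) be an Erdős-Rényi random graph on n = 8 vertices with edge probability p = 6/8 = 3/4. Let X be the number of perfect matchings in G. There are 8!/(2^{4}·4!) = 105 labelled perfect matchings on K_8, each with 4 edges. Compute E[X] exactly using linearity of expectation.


K_8 has 8!/(2^{4}·4!) = 105 labelled perfect matchings.
For each such perfect matching H, let X_H = 1 if all 4 edges of H are present in G. Then P[X_H = 1] = p^{4} = (3/4)^{4} = 81/256.
By linearity: E[X] = Σ_H E[X_H] = 105 · p^{4} = 105 · 81/256 = 8505/256.
Numerically: E[X] ≈ 33.2227.

E[X] = 105 · (3/4)^{4} = 8505/256 ≈ 33.2227.


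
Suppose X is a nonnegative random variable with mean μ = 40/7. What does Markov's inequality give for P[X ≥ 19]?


μ = E[X] = 40/7, a = 19.
Markov: P[X ≥ 19] ≤ μ/a = (40/7)/19 = 40/133.
Numerically: ≈ 0.30075.
(Since a = 19 > μ = 5.71429, the bound 40/133 is < 1 and informative.)

P[X ≥ 19] ≤ 40/133 ≈ 0.30075.


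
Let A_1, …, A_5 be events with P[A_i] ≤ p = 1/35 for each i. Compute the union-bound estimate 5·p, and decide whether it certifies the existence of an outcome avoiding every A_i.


Union bound: P[∪_{i=1}^{5} A_i] ≤ Σ_i P[A_i] ≤ 5·p = 5·(1/35) = 1/7.
Numerically: 1/7 ≈ 0.1429.
Is 1/7 < 1? YES.
Since P[∪ A_i] ≤ 1/7 < 1, the complement has P[∩ A_i^c] ≥ 1 − 1/7 = 6/7 > 0, so some outcome avoids every A_i.

5·p = 1/7 ≈ 0.1429; existence CERTIFIED by the union bound.


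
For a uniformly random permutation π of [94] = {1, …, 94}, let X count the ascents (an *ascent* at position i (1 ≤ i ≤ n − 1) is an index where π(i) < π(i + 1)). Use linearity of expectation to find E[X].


Write X = Σ X_I over i = 1, …, 93, with X_I the indicator of one ascent.
There are 93 indicators.
For each fixed i, the pair (π(i), π(i+1)) is a uniformly random ordered pair of distinct values from {1, …, 94}; by symmetry P[π(i) < π(i+1)] = 1/2.
By linearity: E[X] = 93 · (1/2) = (94 − 1) · (1/2) = 93/2 ≈ 46.500.

E[X] = 93/2 = 46.500.


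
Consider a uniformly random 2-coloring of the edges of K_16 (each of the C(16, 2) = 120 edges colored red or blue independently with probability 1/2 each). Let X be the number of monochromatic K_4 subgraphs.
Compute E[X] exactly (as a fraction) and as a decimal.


Let X = Σ_S X_S over the C(16, 4) = 1820 subsets S of size 4, where X_S = 1 if the K_4 on S is monochromatic.
For a fixed S, the K_4 on S has C(4, 2) = 6 edges. P[all 6 edges red] = (1/2)^6, and likewise for blue, so P[monochromatic] = 2·(1/2)^6 = 2^{1 − 6} = 1/32.
Summing: E[X] = C(16, 4) · 2^{1 − 6} = 1820 · 1/32 = 455/8.
Numerically: E[X] ≈ 56.875000.

E[X] = C(16,4)·2^(1−C(4,2)) = 455/8 ≈ 56.875000.


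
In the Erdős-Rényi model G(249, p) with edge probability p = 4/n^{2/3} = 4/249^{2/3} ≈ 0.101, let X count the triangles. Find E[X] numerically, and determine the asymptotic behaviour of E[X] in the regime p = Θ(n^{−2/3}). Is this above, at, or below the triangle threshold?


Number of potential triangles: C(249, 3) = 2542124.
Each occurs with probability p³ ≈ (0.101)³ ≈ 1.03224e-03.
By linearity: E[X] = C(249, 3)·p³ ≈ 2542124 · 1.03224e-03 ≈ 2624.086.
Since α = 2/3 < 1, p = c/n^{2/3} ≫ 1/n is above the triangle threshold p ~ 1/n. Asymptotically E[X] ~ (c³/6)·n^{3(1−α)} = (4³/6)·n^{1} → ∞; triangles are abundant w.h.p.

E[X] ≈ 2624.086; in regime p = Θ(1/n^{2/3}) E[X] diverges (above the triangle threshold p ~ 1/n).
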